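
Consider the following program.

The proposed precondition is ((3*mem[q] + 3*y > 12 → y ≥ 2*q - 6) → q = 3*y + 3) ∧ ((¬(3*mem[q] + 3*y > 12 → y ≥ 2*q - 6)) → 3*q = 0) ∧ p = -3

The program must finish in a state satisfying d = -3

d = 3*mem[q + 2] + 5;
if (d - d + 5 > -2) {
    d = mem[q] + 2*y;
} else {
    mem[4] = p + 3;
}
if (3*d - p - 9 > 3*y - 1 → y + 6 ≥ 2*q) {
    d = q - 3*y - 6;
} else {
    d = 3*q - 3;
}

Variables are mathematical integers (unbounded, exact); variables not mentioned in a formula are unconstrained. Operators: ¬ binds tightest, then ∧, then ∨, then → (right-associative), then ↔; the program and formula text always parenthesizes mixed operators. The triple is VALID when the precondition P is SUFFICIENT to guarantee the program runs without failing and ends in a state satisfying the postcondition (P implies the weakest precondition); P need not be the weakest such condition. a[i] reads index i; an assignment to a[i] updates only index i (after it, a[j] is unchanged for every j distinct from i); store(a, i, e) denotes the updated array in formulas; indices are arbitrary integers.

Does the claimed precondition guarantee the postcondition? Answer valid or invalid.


Working backward. After the program, d = -3 must hold.
Then branch requires q = 3*y + 3; else branch requires 3*q = 0.
Before the if: ((3*d > p + 3*y + 8 → y ≥ 2*q - 6) → q = 3*y + 3) ∧ ((¬(3*d > p + 3*y + 8 → y ≥ 2*q - 6)) → 3*q = 0)
Then branch requires ((3*mem[q] + 3*y > p + 8 → y ≥ 2*q - 6) → q = 3*y + 3) ∧ ((¬(3*mem[q] + 3*y > p + 8 → y ≥ 2*q - 6)) → 3*q = 0); else branch requires ((3*d > p + 3*y + 8 → y ≥ 2*q - 6) → q = 3*y + 3) ∧ ((¬(3*d > p + 3*y + 8 → y ≥ 2*q - 6)) → 3*q = 0).
Before the if: ((3*mem[q] + 3*y > p + 8 → y ≥ 2*q - 6) → q = 3*y + 3) ∧ ((¬(3*mem[q] + 3*y > p + 8 → y ≥ 2*q - 6)) → 3*q = 0)
Before d := 3*mem[q + 2] + 5: ((3*mem[q] + 3*y > p + 8 → y ≥ 2*q - 6) → q = 3*y + 3) ∧ ((¬(3*mem[q] + 3*y > p + 8 → y ≥ 2*q - 6)) → 3*q = 0)
The weakest precondition is ((3*mem[q] + 3*y > p + 8 → y ≥ 2*q - 6) → q = 3*y + 3) ∧ ((¬(3*mem[q] + 3*y > p + 8 → y ≥ 2*q - 6)) → 3*q = 0).
Check whether ((3*mem[q] + 3*y > 12 → y ≥ 2*q - 6) → q = 3*y + 3) ∧ ((¬(3*mem[q] + 3*y > 12 → y ≥ 2*q - 6)) → 3*q = 0) ∧ p = -3 implies it.
Countermodel: at the initial state mem = {[6] = 1, elsewhere 1}, p = -3, q = 6, y = 1, the precondition holds but the weakest precondition fails.
Answer: invalid


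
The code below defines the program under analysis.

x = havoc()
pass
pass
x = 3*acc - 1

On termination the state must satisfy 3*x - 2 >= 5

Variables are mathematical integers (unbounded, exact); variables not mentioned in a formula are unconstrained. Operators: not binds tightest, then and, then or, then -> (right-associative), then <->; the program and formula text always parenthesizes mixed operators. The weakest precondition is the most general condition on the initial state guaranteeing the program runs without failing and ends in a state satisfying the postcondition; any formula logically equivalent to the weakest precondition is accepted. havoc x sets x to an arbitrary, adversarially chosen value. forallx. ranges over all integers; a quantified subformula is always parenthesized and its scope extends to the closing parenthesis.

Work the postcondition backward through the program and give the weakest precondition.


Working backward. After the program, the postcondition 3*x - 2 >= 5 must hold; in canonical form it is 3*x >= 7.
Before x := 3*acc - 1: 9*acc >= 10
Before skip: 9*acc >= 10
Before skip: 9*acc >= 10
Before havoc x: 9*acc >= 10
Answer: WP = 9*acc >= 10


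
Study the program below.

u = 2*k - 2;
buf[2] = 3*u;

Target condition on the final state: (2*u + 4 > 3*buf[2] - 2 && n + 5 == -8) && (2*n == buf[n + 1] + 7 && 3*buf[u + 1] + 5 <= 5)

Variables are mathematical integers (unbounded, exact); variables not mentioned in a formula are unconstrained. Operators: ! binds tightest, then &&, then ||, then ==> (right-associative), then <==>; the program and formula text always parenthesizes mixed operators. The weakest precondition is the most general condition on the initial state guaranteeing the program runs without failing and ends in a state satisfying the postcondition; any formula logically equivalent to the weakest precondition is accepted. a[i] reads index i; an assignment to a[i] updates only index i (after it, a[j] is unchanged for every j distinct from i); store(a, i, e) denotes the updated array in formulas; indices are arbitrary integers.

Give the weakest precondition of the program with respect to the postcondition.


Working backward. After the program, the postcondition (2*u + 4 > 3*buf[2] - 2 && n + 5 == -8) && (2*n == buf[n + 1] + 7 && 3*buf[u + 1] + 5 <= 5) must hold; in canonical form it is 2*u > 3*buf[2] - 6 && n == -13 && 2*n == buf[n + 1] + 7 && 3*buf[u + 1] <= 0.
Before buf[2] := 3*u: 7*u < 6 && n == -13 && 2*n == store(buf, 2, 3*u)[n + 1] + 7 && 3*store(buf, 2, 3*u)[u + 1] <= 0
Before u := 2*k - 2: 14*k < 20 && n == -13 && 2*n == store(buf, 2, 6*k - 6)[n + 1] + 7 && 3*store(buf, 2, 6*k - 6)[2*k - 1] <= 0
Answer: WP = 14*k < 20 && n == -13 && 2*n == store(buf, 2, 6*k - 6)[n + 1] + 7 && 3*store(buf, 2, 6*k - 6)[2*k - 1] <= 0


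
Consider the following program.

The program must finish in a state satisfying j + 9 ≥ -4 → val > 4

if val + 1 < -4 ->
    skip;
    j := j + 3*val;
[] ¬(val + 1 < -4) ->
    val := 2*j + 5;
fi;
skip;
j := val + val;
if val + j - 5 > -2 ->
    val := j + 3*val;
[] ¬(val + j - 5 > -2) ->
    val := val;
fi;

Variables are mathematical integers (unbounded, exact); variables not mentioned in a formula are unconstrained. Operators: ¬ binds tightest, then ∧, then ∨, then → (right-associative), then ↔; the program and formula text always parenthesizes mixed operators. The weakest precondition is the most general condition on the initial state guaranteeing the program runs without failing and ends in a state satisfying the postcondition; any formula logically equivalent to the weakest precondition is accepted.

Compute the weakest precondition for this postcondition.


Working backward. After the program, the postcondition j + 9 ≥ -4 → val > 4 must hold; in canonical form it is j ≥ -13 → val > 4.
Then branch requires j ≥ -13 → j + 3*val > 4; else branch requires j ≥ -13 → val > 4.
Before the if: (j + val > 3 → (j ≥ -13 → j + 3*val > 4)) ∧ ((¬(j + val > 3)) → (j ≥ -13 → val > 4))
Before j := val + val: (3*val > 3 → (2*val ≥ -13 → 5*val > 4)) ∧ ((¬(3*val > 3)) → (2*val ≥ -13 → val > 4))
Before skip: (3*val > 3 → (2*val ≥ -13 → 5*val > 4)) ∧ ((¬(3*val > 3)) → (2*val ≥ -13 → val > 4))
Then branch requires (3*val > 3 → (2*val ≥ -13 → 5*val > 4)) ∧ ((¬(3*val > 3)) → (2*val ≥ -13 → val > 4)); else branch requires (6*j > -12 → (4*j ≥ -23 → 10*j > -21)) ∧ ((¬(6*j > -12)) → (4*j ≥ -23 → 2*j > -1)).
Before the if: (val < -5 → ((3*val > 3 → (2*val ≥ -13 → 5*val > 4)) ∧ ((¬(3*val > 3)) → (2*val ≥ -13 → val > 4)))) ∧ ((¬(val < -5)) → ((6*j > -12 → (4*j ≥ -23 → 10*j > -21)) ∧ ((¬(6*j > -12)) → (4*j ≥ -23 → 2*j > -1))))
Answer: WP = (val < -5 → ((3*val > 3 → (2*val ≥ -13 → 5*val > 4)) ∧ ((¬(3*val > 3)) → (2*val ≥ -13 → val > 4)))) ∧ ((¬(val < -5)) → ((6*j > -12 → (4*j ≥ -23 → 10*j > -21)) ∧ ((¬(6*j > -12)) → (4*j ≥ -23 → 2*j > -1))))


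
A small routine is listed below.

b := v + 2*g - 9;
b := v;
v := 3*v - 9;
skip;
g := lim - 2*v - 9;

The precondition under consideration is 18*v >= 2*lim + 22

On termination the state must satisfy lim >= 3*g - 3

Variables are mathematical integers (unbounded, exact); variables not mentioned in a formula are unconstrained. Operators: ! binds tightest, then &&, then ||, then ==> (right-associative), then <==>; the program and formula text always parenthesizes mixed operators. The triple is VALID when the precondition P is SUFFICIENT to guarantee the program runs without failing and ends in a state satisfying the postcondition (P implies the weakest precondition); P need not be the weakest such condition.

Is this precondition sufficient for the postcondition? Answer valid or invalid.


Working backward. After the program, lim >= 3*g - 3 must hold.
Before g := lim - 2*v - 9: 6*v >= 2*lim - 30
Before skip: 6*v >= 2*lim - 30
Before v := 3*v - 9: 18*v >= 2*lim + 24
Before b := v: 18*v >= 2*lim + 24
Before b := v + 2*g - 9: 18*v >= 2*lim + 24
The weakest precondition is 18*v >= 2*lim + 24.
Check whether 18*v >= 2*lim + 22 implies it.
Countermodel: at the initial state lim = 7, v = 2, the precondition holds but the weakest precondition fails.
Answer: invalid


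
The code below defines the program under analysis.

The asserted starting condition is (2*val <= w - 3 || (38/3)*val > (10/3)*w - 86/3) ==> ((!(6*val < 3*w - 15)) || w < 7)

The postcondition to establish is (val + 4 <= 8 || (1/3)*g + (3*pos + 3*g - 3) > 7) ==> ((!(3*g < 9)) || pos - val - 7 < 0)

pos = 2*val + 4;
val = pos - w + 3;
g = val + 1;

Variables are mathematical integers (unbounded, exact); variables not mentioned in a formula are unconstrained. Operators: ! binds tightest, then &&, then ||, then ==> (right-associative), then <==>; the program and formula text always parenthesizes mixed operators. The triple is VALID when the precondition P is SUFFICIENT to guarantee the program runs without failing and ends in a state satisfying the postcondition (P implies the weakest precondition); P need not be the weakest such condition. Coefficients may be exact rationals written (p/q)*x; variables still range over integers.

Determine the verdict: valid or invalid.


Working backward. After the program, the postcondition (val + 4 <= 8 || (1/3)*g + (3*pos + 3*g - 3) > 7) ==> ((!(3*g < 9)) || pos - val - 7 < 0) must hold; in canonical form it is (val <= 4 || (10/3)*g + 3*pos > 10) ==> ((!(3*g < 9)) || pos < val + 7).
Before g := val + 1: (val <= 4 || 3*pos + (10/3)*val > 20/3) ==> ((!(3*val < 6)) || pos < val + 7)
Before val := pos - w + 3: (pos <= w + 1 || (19/3)*pos > (10/3)*w - 10/3) ==> ((!(3*pos < 3*w - 3)) || w < 10)
Before pos := 2*val + 4: (2*val <= w - 3 || (38/3)*val > (10/3)*w - 86/3) ==> ((!(6*val < 3*w - 15)) || w < 10)
The weakest precondition is (2*val <= w - 3 || (38/3)*val > (10/3)*w - 86/3) ==> ((!(6*val < 3*w - 15)) || w < 10).
Check whether (2*val <= w - 3 || (38/3)*val > (10/3)*w - 86/3) ==> ((!(6*val < 3*w - 15)) || w < 7) implies it.
Every state satisfying the precondition satisfies the weakest precondition: the implication holds.
Answer: valid


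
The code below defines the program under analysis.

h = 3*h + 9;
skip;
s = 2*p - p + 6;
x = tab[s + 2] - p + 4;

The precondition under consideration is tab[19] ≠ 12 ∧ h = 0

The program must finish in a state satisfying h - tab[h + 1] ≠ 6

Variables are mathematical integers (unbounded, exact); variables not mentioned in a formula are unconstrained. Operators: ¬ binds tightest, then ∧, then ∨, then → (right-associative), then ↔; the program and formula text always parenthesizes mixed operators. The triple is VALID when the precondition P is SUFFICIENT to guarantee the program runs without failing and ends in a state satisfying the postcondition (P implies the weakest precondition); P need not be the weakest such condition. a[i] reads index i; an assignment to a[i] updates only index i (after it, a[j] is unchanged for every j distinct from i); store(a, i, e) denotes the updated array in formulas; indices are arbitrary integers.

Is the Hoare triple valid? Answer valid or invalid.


Working backward. After the program, the postcondition h - tab[h + 1] ≠ 6 must hold; in canonical form it is h ≠ tab[h + 1] + 6.
Before x := tab[s + 2] - p + 4: h ≠ tab[h + 1] + 6
Before s := 2*p - p + 6: h ≠ tab[h + 1] + 6
Before skip: h ≠ tab[h + 1] + 6
Before h := 3*h + 9: 3*h ≠ tab[3*h + 10] - 3
The weakest precondition is 3*h ≠ tab[3*h + 10] - 3.
Check whether tab[19] ≠ 12 ∧ h = 0 implies it.
Countermodel: at the initial state h = 0, tab = {[10] = 3, [19] = 2, elsewhere 2}, the precondition holds but the weakest precondition fails.
Answer: invalid


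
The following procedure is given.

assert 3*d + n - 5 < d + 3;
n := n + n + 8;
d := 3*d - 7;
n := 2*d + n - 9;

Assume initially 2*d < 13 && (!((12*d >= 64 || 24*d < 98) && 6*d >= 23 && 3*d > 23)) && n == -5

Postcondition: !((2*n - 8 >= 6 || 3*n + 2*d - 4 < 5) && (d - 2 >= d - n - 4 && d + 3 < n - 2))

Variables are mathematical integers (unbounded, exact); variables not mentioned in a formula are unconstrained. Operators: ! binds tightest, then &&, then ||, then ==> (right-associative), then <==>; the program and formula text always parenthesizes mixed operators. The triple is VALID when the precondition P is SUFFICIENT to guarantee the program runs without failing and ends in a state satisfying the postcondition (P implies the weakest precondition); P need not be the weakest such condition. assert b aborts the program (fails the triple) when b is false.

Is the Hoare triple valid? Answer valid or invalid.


Working backward. After the program, the postcondition !((2*n - 8 >= 6 || 3*n + 2*d - 4 < 5) && (d - 2 >= d - n - 4 && d + 3 < n - 2)) must hold; in canonical form it is !((2*n >= 14 || 2*d + 3*n < 9) && n >= -2 && d < n - 5).
Before n := 2*d + n - 9: !((4*d + 2*n >= 32 || 8*d + 3*n < 36) && 2*d + n >= 7 && d + n > 14)
Before d := 3*d - 7: !((12*d + 2*n >= 60 || 24*d + 3*n < 92) && 6*d + n >= 21 && 3*d + n > 21)
Before n := n + n + 8: !((12*d + 4*n >= 44 || 24*d + 6*n < 68) && 6*d + 2*n >= 13 && 3*d + 2*n > 13)
Before assert 3*d + n - 5 < d + 3: 2*d + n < 8 && (!((12*d + 4*n >= 44 || 24*d + 6*n < 68) && 6*d + 2*n >= 13 && 3*d + 2*n > 13))
The weakest precondition is 2*d + n < 8 && (!((12*d + 4*n >= 44 || 24*d + 6*n < 68) && 6*d + 2*n >= 13 && 3*d + 2*n > 13)).
Check whether 2*d < 13 && (!((12*d >= 64 || 24*d < 98) && 6*d >= 23 && 3*d > 23)) && n == -5 implies it.
Every state satisfying the precondition satisfies the weakest precondition: the implication holds.
Answer: valid


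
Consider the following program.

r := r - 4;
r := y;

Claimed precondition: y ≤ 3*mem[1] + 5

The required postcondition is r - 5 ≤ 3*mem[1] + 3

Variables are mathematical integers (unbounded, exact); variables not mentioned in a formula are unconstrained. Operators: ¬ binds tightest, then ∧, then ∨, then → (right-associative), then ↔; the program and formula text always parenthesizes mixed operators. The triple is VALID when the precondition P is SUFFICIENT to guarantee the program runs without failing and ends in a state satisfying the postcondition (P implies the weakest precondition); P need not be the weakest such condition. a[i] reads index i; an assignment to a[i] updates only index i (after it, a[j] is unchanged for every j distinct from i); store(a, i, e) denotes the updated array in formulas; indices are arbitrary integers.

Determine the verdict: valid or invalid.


Working backward. After the program, the postcondition r - 5 ≤ 3*mem[1] + 3 must hold; in canonical form it is r ≤ 3*mem[1] + 8.
Before r := y: y ≤ 3*mem[1] + 8
Before r := r - 4: y ≤ 3*mem[1] + 8
The weakest precondition is y ≤ 3*mem[1] + 8.
Check whether y ≤ 3*mem[1] + 5 implies it.
Every state satisfying the precondition satisfies the weakest precondition: the implication holds.
Answer: valid


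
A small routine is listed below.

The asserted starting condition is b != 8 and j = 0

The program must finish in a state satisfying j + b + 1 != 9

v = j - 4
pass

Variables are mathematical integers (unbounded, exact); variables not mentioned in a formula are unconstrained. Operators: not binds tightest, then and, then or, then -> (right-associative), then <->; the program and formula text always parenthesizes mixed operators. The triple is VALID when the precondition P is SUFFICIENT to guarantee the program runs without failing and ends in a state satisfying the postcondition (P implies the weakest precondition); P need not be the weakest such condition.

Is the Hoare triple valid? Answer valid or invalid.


Working backward. After the program, the postcondition j + b + 1 != 9 must hold; in canonical form it is b + j != 8.
Before skip: b + j != 8
Before v := j - 4: b + j != 8
The weakest precondition is b + j != 8.
Check whether b != 8 and j = 0 implies it.
Every state satisfying the precondition satisfies the weakest precondition: the implication holds.
Answer: valid


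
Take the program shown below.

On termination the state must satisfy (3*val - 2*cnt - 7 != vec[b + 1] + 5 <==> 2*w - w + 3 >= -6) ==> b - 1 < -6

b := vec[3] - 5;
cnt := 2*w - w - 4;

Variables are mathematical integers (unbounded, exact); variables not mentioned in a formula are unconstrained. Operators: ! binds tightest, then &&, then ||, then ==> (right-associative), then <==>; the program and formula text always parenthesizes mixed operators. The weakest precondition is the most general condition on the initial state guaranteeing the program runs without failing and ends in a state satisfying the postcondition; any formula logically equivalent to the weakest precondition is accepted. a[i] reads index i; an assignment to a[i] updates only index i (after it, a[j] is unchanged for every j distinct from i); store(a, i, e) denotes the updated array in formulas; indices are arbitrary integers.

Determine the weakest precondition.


Working backward. After the program, the postcondition (3*val - 2*cnt - 7 != vec[b + 1] + 5 <==> 2*w - w + 3 >= -6) ==> b - 1 < -6 must hold; in canonical form it is (3*val != vec[b + 1] + 2*cnt + 12 <==> w >= -9) ==> b < -5.
Before cnt := 2*w - w - 4: (3*val != vec[b + 1] + 2*w + 4 <==> w >= -9) ==> b < -5
Before b := vec[3] - 5: (3*val != vec[vec[3] - 4] + 2*w + 4 <==> w >= -9) ==> vec[3] < 0
Answer: WP = (3*val != vec[vec[3] - 4] + 2*w + 4 <==> w >= -9) ==> vec[3] < 0


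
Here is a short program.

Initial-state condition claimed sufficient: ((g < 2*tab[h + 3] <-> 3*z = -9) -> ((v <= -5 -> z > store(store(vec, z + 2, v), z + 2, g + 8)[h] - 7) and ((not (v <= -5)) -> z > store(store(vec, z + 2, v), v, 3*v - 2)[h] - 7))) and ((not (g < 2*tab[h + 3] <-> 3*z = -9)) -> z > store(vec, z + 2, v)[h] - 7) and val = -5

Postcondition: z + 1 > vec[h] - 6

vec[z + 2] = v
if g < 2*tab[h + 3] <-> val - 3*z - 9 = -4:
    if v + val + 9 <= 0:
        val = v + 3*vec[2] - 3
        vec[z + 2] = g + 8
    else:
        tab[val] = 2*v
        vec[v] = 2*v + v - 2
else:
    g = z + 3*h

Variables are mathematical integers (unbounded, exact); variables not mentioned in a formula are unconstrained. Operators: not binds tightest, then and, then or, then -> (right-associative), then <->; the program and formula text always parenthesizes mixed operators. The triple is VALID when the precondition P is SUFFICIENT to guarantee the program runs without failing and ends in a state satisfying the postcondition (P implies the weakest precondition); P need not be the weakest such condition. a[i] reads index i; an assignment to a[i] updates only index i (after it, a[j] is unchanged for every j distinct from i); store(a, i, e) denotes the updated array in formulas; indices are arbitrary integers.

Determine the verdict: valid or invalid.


Working backward. After the program, the postcondition z + 1 > vec[h] - 6 must hold; in canonical form it is z > vec[h] - 7.
Then branch requires (v + val <= -9 -> z > store(vec, z + 2, g + 8)[h] - 7) and ((not (v + val <= -9)) -> z > store(vec, v, 3*v - 2)[h] - 7); else branch requires z > vec[h] - 7.
Before the if: ((g < 2*tab[h + 3] <-> val = 3*z + 5) -> ((v + val <= -9 -> z > store(vec, z + 2, g + 8)[h] - 7) and ((not (v + val <= -9)) -> z > store(vec, v, 3*v - 2)[h] - 7))) and ((not (g < 2*tab[h + 3] <-> val = 3*z + 5)) -> z > vec[h] - 7)
Before vec[z + 2] := v: ((g < 2*tab[h + 3] <-> val = 3*z + 5) -> ((v + val <= -9 -> z > store(store(vec, z + 2, v), z + 2, g + 8)[h] - 7) and ((not (v + val <= -9)) -> z > store(store(vec, z + 2, v), v, 3*v - 2)[h] - 7))) and ((not (g < 2*tab[h + 3] <-> val = 3*z + 5)) -> z > store(vec, z + 2, v)[h] - 7)
The weakest precondition is ((g < 2*tab[h + 3] <-> val = 3*z + 5) -> ((v + val <= -9 -> z > store(store(vec, z + 2, v), z + 2, g + 8)[h] - 7) and ((not (v + val <= -9)) -> z > store(store(vec, z + 2, v), v, 3*v - 2)[h] - 7))) and ((not (g < 2*tab[h + 3] <-> val = 3*z + 5)) -> z > store(vec, z + 2, v)[h] - 7).
Check whether ((g < 2*tab[h + 3] <-> 3*z = -9) -> ((v <= -5 -> z > store(store(vec, z + 2, v), z + 2, g + 8)[h] - 7) and ((not (v <= -5)) -> z > store(store(vec, z + 2, v), v, 3*v - 2)[h] - 7))) and ((not (g < 2*tab[h + 3] <-> 3*z = -9)) -> z > store(vec, z + 2, v)[h] - 7) and val = -5 implies it.
Countermodel: at the initial state g = 0, h = -1, tab = {[-4] = 0, [-1] = 0, [2] = 0, elsewhere 0}, v = -4, val = -5, vec = {[-4] = 7, [-1] = 7, [2] = 7, elsewhere 7}, z = -3, the precondition holds but the weakest precondition fails.
Answer: invalid


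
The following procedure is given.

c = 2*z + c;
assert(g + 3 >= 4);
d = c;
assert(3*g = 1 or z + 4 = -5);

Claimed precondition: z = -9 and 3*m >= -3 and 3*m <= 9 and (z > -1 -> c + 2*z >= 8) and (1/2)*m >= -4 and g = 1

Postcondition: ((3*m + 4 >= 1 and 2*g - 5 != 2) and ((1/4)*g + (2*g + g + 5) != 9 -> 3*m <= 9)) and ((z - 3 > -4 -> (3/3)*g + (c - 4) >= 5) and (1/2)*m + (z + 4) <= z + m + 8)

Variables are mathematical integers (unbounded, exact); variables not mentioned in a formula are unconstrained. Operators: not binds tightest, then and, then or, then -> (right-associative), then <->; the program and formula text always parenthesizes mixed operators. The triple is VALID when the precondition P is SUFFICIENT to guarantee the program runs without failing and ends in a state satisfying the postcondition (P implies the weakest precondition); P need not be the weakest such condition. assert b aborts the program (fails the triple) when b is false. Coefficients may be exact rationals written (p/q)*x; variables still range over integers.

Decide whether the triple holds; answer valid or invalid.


Working backward. After the program, the postcondition ((3*m + 4 >= 1 and 2*g - 5 != 2) and ((1/4)*g + (2*g + g + 5) != 9 -> 3*m <= 9)) and ((z - 3 > -4 -> (3/3)*g + (c - 4) >= 5) and (1/2)*m + (z + 4) <= z + m + 8) must hold; in canonical form it is 3*m >= -3 and 2*g != 7 and ((13/4)*g != 4 -> 3*m <= 9) and (z > -1 -> c + g >= 9) and (1/2)*m >= -4.
Before assert 3*g = 1 or z + 4 = -5: (3*g = 1 or z = -9) and 3*m >= -3 and 2*g != 7 and ((13/4)*g != 4 -> 3*m <= 9) and (z > -1 -> c + g >= 9) and (1/2)*m >= -4
Before d := c: (3*g = 1 or z = -9) and 3*m >= -3 and 2*g != 7 and ((13/4)*g != 4 -> 3*m <= 9) and (z > -1 -> c + g >= 9) and (1/2)*m >= -4
Before assert g + 3 >= 4: g >= 1 and (3*g = 1 or z = -9) and 3*m >= -3 and 2*g != 7 and ((13/4)*g != 4 -> 3*m <= 9) and (z > -1 -> c + g >= 9) and (1/2)*m >= -4
Before c := 2*z + c: g >= 1 and (3*g = 1 or z = -9) and 3*m >= -3 and 2*g != 7 and ((13/4)*g != 4 -> 3*m <= 9) and (z > -1 -> c + g + 2*z >= 9) and (1/2)*m >= -4
The weakest precondition is g >= 1 and (3*g = 1 or z = -9) and 3*m >= -3 and 2*g != 7 and ((13/4)*g != 4 -> 3*m <= 9) and (z > -1 -> c + g + 2*z >= 9) and (1/2)*m >= -4.
Check whether z = -9 and 3*m >= -3 and 3*m <= 9 and (z > -1 -> c + 2*z >= 8) and (1/2)*m >= -4 and g = 1 implies it.
Every state satisfying the precondition satisfies the weakest precondition: the implication holds.
Answer: valid


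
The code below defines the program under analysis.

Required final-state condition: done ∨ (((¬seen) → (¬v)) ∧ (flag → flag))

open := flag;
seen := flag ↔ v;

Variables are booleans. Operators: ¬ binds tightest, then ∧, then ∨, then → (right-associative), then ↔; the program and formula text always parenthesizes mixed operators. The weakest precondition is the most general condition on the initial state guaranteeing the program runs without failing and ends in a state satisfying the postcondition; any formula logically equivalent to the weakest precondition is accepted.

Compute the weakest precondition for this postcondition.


Working backward. After the program, the postcondition done ∨ (((¬seen) → (¬v)) ∧ (flag → flag)) must hold; in canonical form it is done ∨ ((¬seen) → (¬v)).
Before seen := flag ↔ v: done ∨ ((¬(flag ↔ v)) → (¬v))
Before open := flag: done ∨ ((¬(flag ↔ v)) → (¬v))
Answer: WP = done ∨ ((¬(flag ↔ v)) → (¬v))


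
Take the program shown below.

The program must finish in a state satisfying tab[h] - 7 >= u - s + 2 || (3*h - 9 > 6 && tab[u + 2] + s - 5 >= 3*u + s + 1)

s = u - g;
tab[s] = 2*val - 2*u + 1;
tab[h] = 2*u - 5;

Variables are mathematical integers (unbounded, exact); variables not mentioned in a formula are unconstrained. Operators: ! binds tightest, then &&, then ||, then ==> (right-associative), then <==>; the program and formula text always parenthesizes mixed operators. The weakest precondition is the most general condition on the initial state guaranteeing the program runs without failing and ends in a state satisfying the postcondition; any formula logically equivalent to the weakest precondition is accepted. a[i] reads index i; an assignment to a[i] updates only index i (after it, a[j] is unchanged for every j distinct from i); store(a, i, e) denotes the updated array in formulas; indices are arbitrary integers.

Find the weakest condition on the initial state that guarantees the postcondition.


Working backward. After the program, the postcondition tab[h] - 7 >= u - s + 2 || (3*h - 9 > 6 && tab[u + 2] + s - 5 >= 3*u + s + 1) must hold; in canonical form it is tab[h] + s >= u + 9 || (3*h > 15 && tab[u + 2] >= 3*u + 6).
Before tab[h] := 2*u - 5: store(tab, h, 2*u - 5)[h] + s >= u + 9 || (3*h > 15 && store(tab, h, 2*u - 5)[u + 2] >= 3*u + 6)
Before tab[s] := 2*val - 2*u + 1: store(store(tab, s, -2*u + 2*val + 1), h, 2*u - 5)[h] + s >= u + 9 || (3*h > 15 && store(store(tab, s, -2*u + 2*val + 1), h, 2*u - 5)[u + 2] >= 3*u + 6)
Before s := u - g: store(store(tab, -g + u, -2*u + 2*val + 1), h, 2*u - 5)[h] >= g + 9 || (3*h > 15 && store(store(tab, -g + u, -2*u + 2*val + 1), h, 2*u - 5)[u + 2] >= 3*u + 6)
Answer: WP = store(store(tab, -g + u, -2*u + 2*val + 1), h, 2*u - 5)[h] >= g + 9 || (3*h > 15 && store(store(tab, -g + u, -2*u + 2*val + 1), h, 2*u - 5)[u + 2] >= 3*u + 6)


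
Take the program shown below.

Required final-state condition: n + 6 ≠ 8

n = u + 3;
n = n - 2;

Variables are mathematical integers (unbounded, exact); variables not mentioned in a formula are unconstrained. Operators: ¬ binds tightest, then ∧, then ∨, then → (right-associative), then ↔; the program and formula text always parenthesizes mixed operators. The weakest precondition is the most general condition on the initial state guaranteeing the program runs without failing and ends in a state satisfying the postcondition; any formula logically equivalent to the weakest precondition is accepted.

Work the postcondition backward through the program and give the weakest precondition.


Working backward. After the program, the postcondition n + 6 ≠ 8 must hold; in canonical form it is n ≠ 2.
Before n := n - 2: n ≠ 4
Before n := u + 3: u ≠ 1
Answer: WP = u ≠ 1


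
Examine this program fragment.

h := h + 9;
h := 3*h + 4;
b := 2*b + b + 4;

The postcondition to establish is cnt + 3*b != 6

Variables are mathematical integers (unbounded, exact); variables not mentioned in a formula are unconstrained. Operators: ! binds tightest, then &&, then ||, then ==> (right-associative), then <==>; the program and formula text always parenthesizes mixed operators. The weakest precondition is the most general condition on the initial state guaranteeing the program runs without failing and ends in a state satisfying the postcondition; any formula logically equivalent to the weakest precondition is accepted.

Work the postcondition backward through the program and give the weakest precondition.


Working backward. After the program, the postcondition cnt + 3*b != 6 must hold; in canonical form it is 3*b + cnt != 6.
Before b := 2*b + b + 4: 9*b + cnt != -6
Before h := 3*h + 4: 9*b + cnt != -6
Before h := h + 9: 9*b + cnt != -6
Answer: WP = 9*b + cnt != -6


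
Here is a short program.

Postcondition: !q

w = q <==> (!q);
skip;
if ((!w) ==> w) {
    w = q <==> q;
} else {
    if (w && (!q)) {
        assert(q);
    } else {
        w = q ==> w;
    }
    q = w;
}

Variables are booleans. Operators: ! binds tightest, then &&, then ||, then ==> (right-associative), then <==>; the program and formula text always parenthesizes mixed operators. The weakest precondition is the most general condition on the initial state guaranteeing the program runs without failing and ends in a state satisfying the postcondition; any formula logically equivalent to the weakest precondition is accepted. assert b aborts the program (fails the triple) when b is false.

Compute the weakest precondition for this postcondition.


Working backward. After the program, !q must hold.
Then branch requires !q; else branch requires ((w && (!q)) ==> (q && (!w))) && ((!(w && (!q))) ==> (!(q ==> w))).
Before the if: (((!w) ==> w) ==> (!q)) && ((!((!w) ==> w)) ==> (((w && (!q)) ==> (q && (!w))) && ((!(w && (!q))) ==> (!(q ==> w)))))
Before skip: (((!w) ==> w) ==> (!q)) && ((!((!w) ==> w)) ==> (((w && (!q)) ==> (q && (!w))) && ((!(w && (!q))) ==> (!(q ==> w)))))
Before w := q <==> (!q): (((!(q <==> (!q))) ==> (q <==> (!q))) ==> (!q)) && ((!((!(q <==> (!q))) ==> (q <==> (!q)))) ==> ((((q <==> (!q)) && (!q)) ==> (q && (!(q <==> (!q))))) && ((!((q <==> (!q)) && (!q))) ==> (!(q ==> (q <==> (!q)))))))
Answer: WP = (((!(q <==> (!q))) ==> (q <==> (!q))) ==> (!q)) && ((!((!(q <==> (!q))) ==> (q <==> (!q)))) ==> ((((q <==> (!q)) && (!q)) ==> (q && (!(q <==> (!q))))) && ((!((q <==> (!q)) && (!q))) ==> (!(q ==> (q <==> (!q)))))))


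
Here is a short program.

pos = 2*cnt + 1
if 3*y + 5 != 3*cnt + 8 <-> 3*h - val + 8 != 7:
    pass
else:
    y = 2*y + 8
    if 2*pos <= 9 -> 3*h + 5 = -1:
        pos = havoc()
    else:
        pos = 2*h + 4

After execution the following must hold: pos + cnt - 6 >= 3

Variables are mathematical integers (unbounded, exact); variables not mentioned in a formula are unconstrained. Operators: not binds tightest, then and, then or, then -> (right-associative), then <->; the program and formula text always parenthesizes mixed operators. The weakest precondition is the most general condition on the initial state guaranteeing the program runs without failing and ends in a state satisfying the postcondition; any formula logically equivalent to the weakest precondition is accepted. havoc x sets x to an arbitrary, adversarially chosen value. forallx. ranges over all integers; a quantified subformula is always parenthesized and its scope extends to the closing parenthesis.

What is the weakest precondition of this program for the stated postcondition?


Working backward. After the program, the postcondition pos + cnt - 6 >= 3 must hold; in canonical form it is cnt + pos >= 9.
Then branch requires cnt + pos >= 9; else branch requires ((2*pos <= 9 -> 3*h = -6) -> (forall pos_1. cnt + pos_1 >= 9)) and ((not (2*pos <= 9 -> 3*h = -6)) -> cnt + 2*h >= 5).
Before the if: ((3*y != 3*cnt + 3 <-> 3*h != val - 1) -> cnt + pos >= 9) and ((not (3*y != 3*cnt + 3 <-> 3*h != val - 1)) -> (((2*pos <= 9 -> 3*h = -6) -> (forall pos_1. cnt + pos_1 >= 9)) and ((not (2*pos <= 9 -> 3*h = -6)) -> cnt + 2*h >= 5)))
Before pos := 2*cnt + 1: ((3*y != 3*cnt + 3 <-> 3*h != val - 1) -> 3*cnt >= 8) and ((not (3*y != 3*cnt + 3 <-> 3*h != val - 1)) -> (((4*cnt <= 7 -> 3*h = -6) -> (forall pos_1. cnt + pos_1 >= 9)) and ((not (4*cnt <= 7 -> 3*h = -6)) -> cnt + 2*h >= 5)))
Answer: WP = ((3*y != 3*cnt + 3 <-> 3*h != val - 1) -> 3*cnt >= 8) and ((not (3*y != 3*cnt + 3 <-> 3*h != val - 1)) -> (((4*cnt <= 7 -> 3*h = -6) -> (forall pos_1. cnt + pos_1 >= 9)) and ((not (4*cnt <= 7 -> 3*h = -6)) -> cnt + 2*h >= 5)))


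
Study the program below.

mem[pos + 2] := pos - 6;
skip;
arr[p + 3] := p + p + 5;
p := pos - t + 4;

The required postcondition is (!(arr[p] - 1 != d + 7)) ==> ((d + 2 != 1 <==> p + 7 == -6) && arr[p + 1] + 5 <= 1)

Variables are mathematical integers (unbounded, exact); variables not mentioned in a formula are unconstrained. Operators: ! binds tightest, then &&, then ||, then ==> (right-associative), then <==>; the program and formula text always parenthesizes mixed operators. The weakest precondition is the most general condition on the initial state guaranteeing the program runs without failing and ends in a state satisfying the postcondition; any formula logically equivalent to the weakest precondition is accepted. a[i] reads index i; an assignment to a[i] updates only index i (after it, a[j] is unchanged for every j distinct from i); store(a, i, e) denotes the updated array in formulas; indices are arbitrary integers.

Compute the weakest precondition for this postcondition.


Working backward. After the program, the postcondition (!(arr[p] - 1 != d + 7)) ==> ((d + 2 != 1 <==> p + 7 == -6) && arr[p + 1] + 5 <= 1) must hold; in canonical form it is (!(arr[p] != d + 8)) ==> ((d != -1 <==> p == -13) && arr[p + 1] <= -4).
Before p := pos - t + 4: (!(arr[pos - t + 4] != d + 8)) ==> ((d != -1 <==> pos == t - 17) && arr[pos - t + 5] <= -4)
Before arr[p + 3] := p + p + 5: (!(store(arr, p + 3, 2*p + 5)[pos - t + 4] != d + 8)) ==> ((d != -1 <==> pos == t - 17) && store(arr, p + 3, 2*p + 5)[pos - t + 5] <= -4)
Before skip: (!(store(arr, p + 3, 2*p + 5)[pos - t + 4] != d + 8)) ==> ((d != -1 <==> pos == t - 17) && store(arr, p + 3, 2*p + 5)[pos - t + 5] <= -4)
Before mem[pos + 2] := pos - 6: (!(store(arr, p + 3, 2*p + 5)[pos - t + 4] != d + 8)) ==> ((d != -1 <==> pos == t - 17) && store(arr, p + 3, 2*p + 5)[pos - t + 5] <= -4)
Answer: WP = (!(store(arr, p + 3, 2*p + 5)[pos - t + 4] != d + 8)) ==> ((d != -1 <==> pos == t - 17) && store(arr, p + 3, 2*p + 5)[pos - t + 5] <= -4)


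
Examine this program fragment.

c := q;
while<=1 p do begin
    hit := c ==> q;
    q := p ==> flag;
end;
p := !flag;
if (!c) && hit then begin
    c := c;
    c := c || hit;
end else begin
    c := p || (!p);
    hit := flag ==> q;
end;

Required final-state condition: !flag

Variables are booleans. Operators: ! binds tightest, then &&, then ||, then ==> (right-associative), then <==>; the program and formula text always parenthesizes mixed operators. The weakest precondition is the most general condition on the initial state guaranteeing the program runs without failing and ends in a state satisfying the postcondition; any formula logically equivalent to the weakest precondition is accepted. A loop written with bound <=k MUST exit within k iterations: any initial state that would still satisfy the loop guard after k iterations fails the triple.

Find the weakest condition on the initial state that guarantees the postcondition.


Working backward. After the program, !flag must hold.
Then branch requires !flag; else branch requires !flag.
Before the if: (((!c) && hit) ==> (!flag)) && ((!((!c) && hit)) ==> (!flag))
Before p := !flag: (((!c) && hit) ==> (!flag)) && ((!((!c) && hit)) ==> (!flag))
Before the loop (bound <=1), unroll the exhaustion recursion (WP_0 = exit-now case; WP_j = one more guarded iteration, up to j = 1):
  WP_0: (!p) && (((!c) && hit) ==> (!flag)) && ((!((!c) && hit)) ==> (!flag))
  WP_1: (p ==> ((!p) && (((!c) && (c ==> q)) ==> (!flag)) && ((!((!c) && (c ==> q))) ==> (!flag)))) && ((!p) ==> ((((!c) && hit) ==> (!flag)) && ((!((!c) && hit)) ==> (!flag))))
So before the loop: (p ==> ((!p) && (((!c) && (c ==> q)) ==> (!flag)) && ((!((!c) && (c ==> q))) ==> (!flag)))) && ((!p) ==> ((((!c) && hit) ==> (!flag)) && ((!((!c) && hit)) ==> (!flag))))
Before c := q: (p ==> ((!p) && ((!q) ==> (!flag)) && (q ==> (!flag)))) && ((!p) ==> ((((!q) && hit) ==> (!flag)) && ((!((!q) && hit)) ==> (!flag))))
Answer: WP = (p ==> ((!p) && ((!q) ==> (!flag)) && (q ==> (!flag)))) && ((!p) ==> ((((!q) && hit) ==> (!flag)) && ((!((!q) && hit)) ==> (!flag))))


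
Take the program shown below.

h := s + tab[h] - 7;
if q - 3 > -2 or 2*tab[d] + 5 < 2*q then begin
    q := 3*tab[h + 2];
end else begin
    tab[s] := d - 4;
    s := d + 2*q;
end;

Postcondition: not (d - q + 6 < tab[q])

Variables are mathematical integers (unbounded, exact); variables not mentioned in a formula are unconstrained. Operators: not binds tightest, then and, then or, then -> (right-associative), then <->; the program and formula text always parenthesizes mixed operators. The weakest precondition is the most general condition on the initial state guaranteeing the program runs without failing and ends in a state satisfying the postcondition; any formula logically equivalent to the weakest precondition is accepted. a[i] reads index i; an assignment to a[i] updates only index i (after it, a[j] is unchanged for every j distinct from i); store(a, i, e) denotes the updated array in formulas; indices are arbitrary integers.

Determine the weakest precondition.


Working backward. After the program, the postcondition not (d - q + 6 < tab[q]) must hold; in canonical form it is not (d < tab[q] + q - 6).
Then branch requires not (d < 3*tab[h + 2] + tab[3*tab[h + 2]] - 6); else branch requires not (d < store(tab, s, d - 4)[q] + q - 6).
Before the if: ((q > 1 or 2*tab[d] < 2*q - 5) -> (not (d < 3*tab[h + 2] + tab[3*tab[h + 2]] - 6))) and ((not (q > 1 or 2*tab[d] < 2*q - 5)) -> (not (d < store(tab, s, d - 4)[q] + q - 6)))
Before h := s + tab[h] - 7: ((q > 1 or 2*tab[d] < 2*q - 5) -> (not (d < tab[3*tab[tab[h] + s - 5]] + 3*tab[tab[h] + s - 5] - 6))) and ((not (q > 1 or 2*tab[d] < 2*q - 5)) -> (not (d < store(tab, s, d - 4)[q] + q - 6)))
Answer: WP = ((q > 1 or 2*tab[d] < 2*q - 5) -> (not (d < tab[3*tab[tab[h] + s - 5]] + 3*tab[tab[h] + s - 5] - 6))) and ((not (q > 1 or 2*tab[d] < 2*q - 5)) -> (not (d < store(tab, s, d - 4)[q] + q - 6)))


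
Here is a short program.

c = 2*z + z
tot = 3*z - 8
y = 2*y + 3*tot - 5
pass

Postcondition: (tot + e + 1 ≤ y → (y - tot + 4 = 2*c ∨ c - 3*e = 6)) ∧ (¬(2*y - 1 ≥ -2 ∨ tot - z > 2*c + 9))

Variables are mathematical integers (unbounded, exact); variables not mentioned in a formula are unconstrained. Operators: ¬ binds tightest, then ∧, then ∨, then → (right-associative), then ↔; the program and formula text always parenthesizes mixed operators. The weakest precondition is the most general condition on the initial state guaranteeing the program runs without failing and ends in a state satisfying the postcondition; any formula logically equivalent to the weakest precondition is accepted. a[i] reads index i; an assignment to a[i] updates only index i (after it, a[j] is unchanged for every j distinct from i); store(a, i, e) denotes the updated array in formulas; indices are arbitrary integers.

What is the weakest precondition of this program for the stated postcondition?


Working backward. After the program, the postcondition (tot + e + 1 ≤ y → (y - tot + 4 = 2*c ∨ c - 3*e = 6)) ∧ (¬(2*y - 1 ≥ -2 ∨ tot - z > 2*c + 9)) must hold; in canonical form it is (e + tot ≤ y - 1 → (y = 2*c + tot - 4 ∨ c = 3*e + 6)) ∧ (¬(2*y ≥ -1 ∨ tot > 2*c + z + 9)).
Before skip: (e + tot ≤ y - 1 → (y = 2*c + tot - 4 ∨ c = 3*e + 6)) ∧ (¬(2*y ≥ -1 ∨ tot > 2*c + z + 9))
Before y := 2*y + 3*tot - 5: (e ≤ 2*tot + 2*y - 6 → (2*tot + 2*y = 2*c + 1 ∨ c = 3*e + 6)) ∧ (¬(6*tot + 4*y ≥ 9 ∨ tot > 2*c + z + 9))
Before tot := 3*z - 8: (e ≤ 2*y + 6*z - 22 → (2*y + 6*z = 2*c + 17 ∨ c = 3*e + 6)) ∧ (¬(4*y + 18*z ≥ 57 ∨ 2*z > 2*c + 17))
Before c := 2*z + z: (e ≤ 2*y + 6*z - 22 → (2*y = 17 ∨ 3*z = 3*e + 6)) ∧ (¬(4*y + 18*z ≥ 57 ∨ 4*z < -17))
Answer: WP = (e ≤ 2*y + 6*z - 22 → (2*y = 17 ∨ 3*z = 3*e + 6)) ∧ (¬(4*y + 18*z ≥ 57 ∨ 4*z < -17))


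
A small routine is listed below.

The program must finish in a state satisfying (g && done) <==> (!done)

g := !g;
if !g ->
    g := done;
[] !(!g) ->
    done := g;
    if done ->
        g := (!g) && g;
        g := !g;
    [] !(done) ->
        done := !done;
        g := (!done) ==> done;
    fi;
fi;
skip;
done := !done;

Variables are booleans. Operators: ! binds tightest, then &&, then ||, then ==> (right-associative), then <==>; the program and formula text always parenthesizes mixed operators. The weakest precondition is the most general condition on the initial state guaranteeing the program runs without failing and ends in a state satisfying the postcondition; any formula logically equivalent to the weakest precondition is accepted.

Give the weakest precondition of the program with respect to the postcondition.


Working backward. After the program, (g && done) <==> (!done) must hold.
Before done := !done: (g && (!done)) <==> done
Before skip: (g && (!done)) <==> done
Then branch requires !done; else branch requires (g ==> ((!g) <==> g)) && ((!g) ==> (((g ==> (!g)) && g) <==> (!g))).
Before the if: ((!g) ==> (!done)) && (g ==> ((g ==> ((!g) <==> g)) && ((!g) ==> (((g ==> (!g)) && g) <==> (!g)))))
Before g := !g: (g ==> (!done)) && ((!g) ==> (((!g) ==> (g <==> (!g))) && (g ==> ((((!g) ==> g) && (!g)) <==> g))))
Answer: WP = (g ==> (!done)) && ((!g) ==> (((!g) ==> (g <==> (!g))) && (g ==> ((((!g) ==> g) && (!g)) <==> g))))
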